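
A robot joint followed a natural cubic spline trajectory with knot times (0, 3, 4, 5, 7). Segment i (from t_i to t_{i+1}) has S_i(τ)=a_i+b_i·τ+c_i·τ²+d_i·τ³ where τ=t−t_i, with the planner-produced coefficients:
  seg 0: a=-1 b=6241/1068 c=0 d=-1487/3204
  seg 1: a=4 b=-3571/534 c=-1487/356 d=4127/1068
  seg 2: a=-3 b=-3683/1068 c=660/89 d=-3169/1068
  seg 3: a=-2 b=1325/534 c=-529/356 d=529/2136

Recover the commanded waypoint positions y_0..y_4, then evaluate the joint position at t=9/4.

y_0 = S_0(0) = a_0 = -1
y_1 = S_1(0) = a_1 = 4
y_2 = S_2(0) = a_2 = -3
y_3 = S_3(0) = a_3 = -2
y_4 = S_3(2) = -1
t_q=9/4 is in segment 0 (τ=9/4); S_0(τ)=156337/22784

y_0=-1 y_1=4 y_2=-3 y_3=-2 y_4=-1
S(9/4) = 156337/22784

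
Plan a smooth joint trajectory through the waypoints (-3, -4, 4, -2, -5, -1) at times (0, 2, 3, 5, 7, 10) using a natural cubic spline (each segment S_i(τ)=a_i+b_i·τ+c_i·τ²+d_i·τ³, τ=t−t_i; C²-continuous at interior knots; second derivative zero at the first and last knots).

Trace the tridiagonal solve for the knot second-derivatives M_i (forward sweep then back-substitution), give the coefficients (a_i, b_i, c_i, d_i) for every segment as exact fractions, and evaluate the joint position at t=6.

  seg 0: a=-3 b=-14987/3630 c=0 d=3293/3630
  seg 1: a=-4 b=24529/3630 c=3293/605 d=-15247/3630
  seg 2: a=4 b=832/165 c=-8661/1210 d=5693/3630
  seg 3: a=-2 b=-8656/1815 c=545/242 d=-4483/14520
  seg 4: a=-5 b=1939/3630 c=967/2420 d=-967/21780
S(6) = -23357/4840

Δ: Δ0=-1/2, Δ1=8, Δ2=-3, Δ3=-3/2, Δ4=4/3
row 1: diag=6, rhs=51; c'=1/6, d'=17/2
row 2: denom=6−1·1/6=35/6; d'=(-66−1·17/2)/(35/6)=-447/35
row 3: denom=8−2·12/35=256/35; d'=(9−2·-447/35)/(256/35)=1209/256
row 4: denom=10−2·35/128=605/64; d'=(17−2·1209/256)/(605/64)=967/1210
back: M4=967/1210
back: M3=1209/256−35/128·967/1210=545/121
back: M2=-447/35−12/35·545/121=-8661/605
back: M1=17/2−1/6·-8661/605=6586/605
M: M0=0, M1=6586/605, M2=-8661/605, M3=545/121, M4=967/1210, M5=0
seg 0: a=-3, c=M0/2=0, d=(M1−M0)/(6·2)=3293/3630, b=Δ0−h0·(2M0+M1)/6=-14987/3630
seg 1: a=-4, c=M1/2=3293/605, d=(M2−M1)/(6·1)=-15247/3630, b=Δ1−h1·(2M1+M2)/6=24529/3630
seg 2: a=4, c=M2/2=-8661/1210, d=(M3−M2)/(6·2)=5693/3630, b=Δ2−h2·(2M2+M3)/6=832/165
seg 3: a=-2, c=M3/2=545/242, d=(M4−M3)/(6·2)=-4483/14520, b=Δ3−h3·(2M3+M4)/6=-8656/1815
seg 4: a=-5, c=M4/2=967/2420, d=(M5−M4)/(6·3)=-967/21780, b=Δ4−h4·(2M4+M5)/6=1939/3630
t_q=6 → seg 3, τ=1; S=-2+-8656/1815·τ+545/242·τ²+-4483/14520·τ³=-23357/4840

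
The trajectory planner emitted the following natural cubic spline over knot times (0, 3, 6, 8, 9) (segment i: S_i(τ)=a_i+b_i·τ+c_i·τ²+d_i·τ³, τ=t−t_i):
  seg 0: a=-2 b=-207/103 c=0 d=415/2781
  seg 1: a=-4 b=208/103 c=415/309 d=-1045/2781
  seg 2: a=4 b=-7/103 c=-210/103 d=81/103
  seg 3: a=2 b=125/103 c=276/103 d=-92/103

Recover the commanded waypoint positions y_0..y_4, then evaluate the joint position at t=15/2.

y_0 = S_0(0) = a_0 = -2
y_1 = S_1(0) = a_1 = -4
y_2 = S_2(0) = a_2 = 4
y_3 = S_3(0) = a_3 = 2
y_4 = S_3(1) = 5
t_q=15/2 is in segment 2 (τ=3/2); S_2(τ)=1619/824

y_0=-2 y_1=-4 y_2=4 y_3=2 y_4=5
S(15/2) = 1619/824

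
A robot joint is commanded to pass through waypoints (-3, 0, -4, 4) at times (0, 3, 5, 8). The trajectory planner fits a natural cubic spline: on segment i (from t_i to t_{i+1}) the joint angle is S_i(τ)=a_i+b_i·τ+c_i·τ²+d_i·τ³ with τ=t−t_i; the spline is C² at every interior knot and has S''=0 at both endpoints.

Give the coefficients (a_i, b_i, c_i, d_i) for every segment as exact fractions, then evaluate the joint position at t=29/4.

Δ: Δ0=1, Δ1=-2, Δ2=8/3
row 1: diag=10, rhs=-18; c'=1/5, d'=-9/5
row 2: denom=10−2·1/5=48/5; d'=(28−2·-9/5)/(48/5)=79/24
back: M2=79/24
back: M1=-9/5−1/5·79/24=-59/24
M: M0=0, M1=-59/24, M2=79/24, M3=0
seg 0: a=-3, c=M0/2=0, d=(M1−M0)/(6·3)=-59/432, b=Δ0−h0·(2M0+M1)/6=107/48
seg 1: a=0, c=M1/2=-59/48, d=(M2−M1)/(6·2)=23/48, b=Δ1−h1·(2M1+M2)/6=-35/24
seg 2: a=-4, c=M2/2=79/48, d=(M3−M2)/(6·3)=-79/432, b=Δ2−h2·(2M2+M3)/6=-5/8
t_q=29/4 → seg 2, τ=9/4; S=-4+-5/8·τ+79/48·τ²+-79/432·τ³=863/1024

  seg 0: a=-3 b=107/48 c=0 d=-59/432
  seg 1: a=0 b=-35/24 c=-59/48 d=23/48
  seg 2: a=-4 b=-5/8 c=79/48 d=-79/432
S(29/4) = 863/1024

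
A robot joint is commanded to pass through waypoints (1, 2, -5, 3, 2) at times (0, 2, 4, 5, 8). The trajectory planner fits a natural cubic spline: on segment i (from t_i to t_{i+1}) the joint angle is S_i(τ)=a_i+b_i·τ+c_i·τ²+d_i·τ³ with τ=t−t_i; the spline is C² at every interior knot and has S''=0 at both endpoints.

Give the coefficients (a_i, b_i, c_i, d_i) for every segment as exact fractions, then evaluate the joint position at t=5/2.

Δ: Δ0=1/2, Δ1=-7/2, Δ2=8, Δ3=-1/3
row 1: diag=8, rhs=-24; c'=1/4, d'=-3
row 2: denom=6−2·1/4=11/2; d'=(69−2·-3)/(11/2)=150/11
row 3: denom=8−1·2/11=86/11; d'=(-50−1·150/11)/(86/11)=-350/43
back: M3=-350/43
back: M2=150/11−2/11·-350/43=650/43
back: M1=-3−1/4·650/43=-583/86
M: M0=0, M1=-583/86, M2=650/43, M3=-350/43, M4=0
seg 0: a=1, c=M0/2=0, d=(M1−M0)/(6·2)=-583/1032, b=Δ0−h0·(2M0+M1)/6=356/129
seg 1: a=2, c=M1/2=-583/172, d=(M2−M1)/(6·2)=1883/1032, b=Δ1−h1·(2M1+M2)/6=-1037/258
seg 2: a=-5, c=M2/2=325/43, d=(M3−M2)/(6·1)=-500/129, b=Δ2−h2·(2M2+M3)/6=557/129
seg 3: a=3, c=M3/2=-175/43, d=(M4−M3)/(6·3)=175/387, b=Δ3−h3·(2M3+M4)/6=1007/129
t_q=5/2 → seg 1, τ=1/2; S=2+-1037/258·τ+-583/172·τ²+1883/1032·τ³=-1731/2752

  seg 0: a=1 b=356/129 c=0 d=-583/1032
  seg 1: a=2 b=-1037/258 c=-583/172 d=1883/1032
  seg 2: a=-5 b=557/129 c=325/43 d=-500/129
  seg 3: a=3 b=1007/129 c=-175/43 d=175/387
S(5/2) = -1731/2752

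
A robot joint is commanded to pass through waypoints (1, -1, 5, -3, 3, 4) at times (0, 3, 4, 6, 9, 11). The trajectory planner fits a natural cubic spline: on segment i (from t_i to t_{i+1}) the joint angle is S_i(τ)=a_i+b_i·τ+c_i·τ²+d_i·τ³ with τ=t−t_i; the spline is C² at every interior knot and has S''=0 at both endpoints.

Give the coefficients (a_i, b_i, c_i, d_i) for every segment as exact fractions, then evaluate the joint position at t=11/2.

  seg 0: a=1 b=-15875/3957 c=0 d=13237/35613
  seg 1: a=-1 b=23836/3957 c=13237/3957 d=-13331/3957
  seg 2: a=5 b=3439/1319 c=-26756/3957 d=27367/15828
  seg 3: a=-3 b=-14606/3957 c=28589/7914 d=-40727/71226
  seg 4: a=3 b=20141/7914 c=-2023/1319 d=2023/7914
S(11/2) = -19729/42208

Δ: Δ0=-2/3, Δ1=6, Δ2=-4, Δ3=2, Δ4=1/2
row 1: diag=8, rhs=40; c'=1/8, d'=5
row 2: denom=6−1·1/8=47/8; d'=(-60−1·5)/(47/8)=-520/47
row 3: denom=10−2·16/47=438/47; d'=(36−2·-520/47)/(438/47)=1366/219
row 4: denom=10−3·47/146=1319/146; d'=(-9−3·1366/219)/(1319/146)=-4046/1319
back: M4=-4046/1319
back: M3=1366/219−47/146·-4046/1319=28589/3957
back: M2=-520/47−16/47·28589/3957=-53512/3957
back: M1=5−1/8·-53512/3957=26474/3957
M: M0=0, M1=26474/3957, M2=-53512/3957, M3=28589/3957, M4=-4046/1319, M5=0
seg 0: a=1, c=M0/2=0, d=(M1−M0)/(6·3)=13237/35613, b=Δ0−h0·(2M0+M1)/6=-15875/3957
seg 1: a=-1, c=M1/2=13237/3957, d=(M2−M1)/(6·1)=-13331/3957, b=Δ1−h1·(2M1+M2)/6=23836/3957
seg 2: a=5, c=M2/2=-26756/3957, d=(M3−M2)/(6·2)=27367/15828, b=Δ2−h2·(2M2+M3)/6=3439/1319
seg 3: a=-3, c=M3/2=28589/7914, d=(M4−M3)/(6·3)=-40727/71226, b=Δ3−h3·(2M3+M4)/6=-14606/3957
seg 4: a=3, c=M4/2=-2023/1319, d=(M5−M4)/(6·2)=2023/7914, b=Δ4−h4·(2M4+M5)/6=20141/7914
t_q=11/2 → seg 2, τ=3/2; S=5+3439/1319·τ+-26756/3957·τ²+27367/15828·τ³=-19729/42208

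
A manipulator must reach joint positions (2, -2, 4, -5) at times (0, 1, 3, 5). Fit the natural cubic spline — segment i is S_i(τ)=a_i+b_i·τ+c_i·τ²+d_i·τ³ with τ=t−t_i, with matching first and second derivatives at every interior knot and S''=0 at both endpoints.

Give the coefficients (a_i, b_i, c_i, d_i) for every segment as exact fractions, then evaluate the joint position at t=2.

Δ: Δ0=-4, Δ1=3, Δ2=-9/2
row 1: diag=6, rhs=42; c'=1/3, d'=7
row 2: denom=8−2·1/3=22/3; d'=(-45−2·7)/(22/3)=-177/22
back: M2=-177/22
back: M1=7−1/3·-177/22=213/22
M: M0=0, M1=213/22, M2=-177/22, M3=0
seg 0: a=2, c=M0/2=0, d=(M1−M0)/(6·1)=71/44, b=Δ0−h0·(2M0+M1)/6=-247/44
seg 1: a=-2, c=M1/2=213/44, d=(M2−M1)/(6·2)=-65/44, b=Δ1−h1·(2M1+M2)/6=-17/22
seg 2: a=4, c=M2/2=-177/44, d=(M3−M2)/(6·2)=59/88, b=Δ2−h2·(2M2+M3)/6=19/22
t_q=2 → seg 1, τ=1; S=-2+-17/22·τ+213/44·τ²+-65/44·τ³=13/22

  seg 0: a=2 b=-247/44 c=0 d=71/44
  seg 1: a=-2 b=-17/22 c=213/44 d=-65/44
  seg 2: a=4 b=19/22 c=-177/44 d=59/88
S(2) = 13/22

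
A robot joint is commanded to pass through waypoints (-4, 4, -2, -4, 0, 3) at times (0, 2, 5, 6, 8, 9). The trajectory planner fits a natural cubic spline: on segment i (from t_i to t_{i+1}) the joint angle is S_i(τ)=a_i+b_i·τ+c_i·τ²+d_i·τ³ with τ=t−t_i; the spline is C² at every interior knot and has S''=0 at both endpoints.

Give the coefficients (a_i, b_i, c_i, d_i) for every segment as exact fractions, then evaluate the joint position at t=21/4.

Δ: Δ0=4, Δ1=-2, Δ2=-2, Δ3=2, Δ4=3
row 1: diag=10, rhs=-36; c'=3/10, d'=-18/5
row 2: denom=8−3·3/10=71/10; d'=(0−3·-18/5)/(71/10)=108/71
row 3: denom=6−1·10/71=416/71; d'=(24−1·108/71)/(416/71)=399/104
row 4: denom=6−2·71/208=553/104; d'=(6−2·399/104)/(553/104)=-174/553
back: M4=-174/553
back: M3=399/104−71/208·-174/553=2181/553
back: M2=108/71−10/71·2181/553=534/553
back: M1=-18/5−3/10·534/553=-2151/553
M: M0=0, M1=-2151/553, M2=534/553, M3=2181/553, M4=-174/553, M5=0
seg 0: a=-4, c=M0/2=0, d=(M1−M0)/(6·2)=-717/2212, b=Δ0−h0·(2M0+M1)/6=2929/553
seg 1: a=4, c=M1/2=-2151/1106, d=(M2−M1)/(6·3)=895/3318, b=Δ1−h1·(2M1+M2)/6=778/553
seg 2: a=-2, c=M2/2=267/553, d=(M3−M2)/(6·1)=549/1106, b=Δ2−h2·(2M2+M3)/6=-3295/1106
seg 3: a=-4, c=M3/2=2181/1106, d=(M4−M3)/(6·2)=-785/2212, b=Δ3−h3·(2M3+M4)/6=-290/553
seg 4: a=0, c=M4/2=-87/553, d=(M5−M4)/(6·1)=29/553, b=Δ4−h4·(2M4+M5)/6=1717/553
t_q=21/4 → seg 2, τ=1/4; S=-2+-3295/1106·τ+267/553·τ²+549/1106·τ³=-191603/70784

  seg 0: a=-4 b=2929/553 c=0 d=-717/2212
  seg 1: a=4 b=778/553 c=-2151/1106 d=895/3318
  seg 2: a=-2 b=-3295/1106 c=267/553 d=549/1106
  seg 3: a=-4 b=-290/553 c=2181/1106 d=-785/2212
  seg 4: a=0 b=1717/553 c=-87/553 d=29/553
S(21/4) = -191603/70784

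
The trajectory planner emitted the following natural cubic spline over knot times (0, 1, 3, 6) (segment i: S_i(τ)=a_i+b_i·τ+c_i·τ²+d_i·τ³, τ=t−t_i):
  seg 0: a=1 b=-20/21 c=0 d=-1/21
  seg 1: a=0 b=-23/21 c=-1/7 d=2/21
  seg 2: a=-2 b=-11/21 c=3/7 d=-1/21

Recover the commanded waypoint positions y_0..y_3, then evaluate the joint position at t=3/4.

y_0 = S_0(0) = a_0 = 1
y_1 = S_1(0) = a_1 = 0
y_2 = S_2(0) = a_2 = -2
y_3 = S_2(3) = -1
t_q=3/4 is in segment 0 (τ=3/4); S_0(τ)=17/64

y_0=1 y_1=0 y_2=-2 y_3=-1
S(3/4) = 17/64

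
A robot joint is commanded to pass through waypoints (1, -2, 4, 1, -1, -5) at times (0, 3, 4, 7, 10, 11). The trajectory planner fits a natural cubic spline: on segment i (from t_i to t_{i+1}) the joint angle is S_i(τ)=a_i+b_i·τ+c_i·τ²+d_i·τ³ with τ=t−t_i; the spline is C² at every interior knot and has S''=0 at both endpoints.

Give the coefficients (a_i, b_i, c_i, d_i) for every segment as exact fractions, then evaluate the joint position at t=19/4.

  seg 0: a=1 b=-1330/327 c=0 d=1003/2943
  seg 1: a=-2 b=1679/327 c=1003/327 d=-240/109
  seg 2: a=4 b=1525/327 c=-1157/327 d=1619/2943
  seg 3: a=1 b=-560/327 c=154/109 d=-116/327
  seg 4: a=-1 b=-920/327 c=-194/109 d=194/327
S(19/4) = 40039/6976

Δ: Δ0=-1, Δ1=6, Δ2=-1, Δ3=-2/3, Δ4=-4
row 1: diag=8, rhs=42; c'=1/8, d'=21/4
row 2: denom=8−1·1/8=63/8; d'=(-42−1·21/4)/(63/8)=-6
row 3: denom=12−3·8/21=76/7; d'=(2−3·-6)/(76/7)=35/19
row 4: denom=8−3·21/76=545/76; d'=(-20−3·35/19)/(545/76)=-388/109
back: M4=-388/109
back: M3=35/19−21/76·-388/109=308/109
back: M2=-6−8/21·308/109=-2314/327
back: M1=21/4−1/8·-2314/327=2006/327
M: M0=0, M1=2006/327, M2=-2314/327, M3=308/109, M4=-388/109, M5=0
seg 0: a=1, c=M0/2=0, d=(M1−M0)/(6·3)=1003/2943, b=Δ0−h0·(2M0+M1)/6=-1330/327
seg 1: a=-2, c=M1/2=1003/327, d=(M2−M1)/(6·1)=-240/109, b=Δ1−h1·(2M1+M2)/6=1679/327
seg 2: a=4, c=M2/2=-1157/327, d=(M3−M2)/(6·3)=1619/2943, b=Δ2−h2·(2M2+M3)/6=1525/327
seg 3: a=1, c=M3/2=154/109, d=(M4−M3)/(6·3)=-116/327, b=Δ3−h3·(2M3+M4)/6=-560/327
seg 4: a=-1, c=M4/2=-194/109, d=(M5−M4)/(6·1)=194/327, b=Δ4−h4·(2M4+M5)/6=-920/327
t_q=19/4 → seg 2, τ=3/4; S=4+1525/327·τ+-1157/327·τ²+1619/2943·τ³=40039/6976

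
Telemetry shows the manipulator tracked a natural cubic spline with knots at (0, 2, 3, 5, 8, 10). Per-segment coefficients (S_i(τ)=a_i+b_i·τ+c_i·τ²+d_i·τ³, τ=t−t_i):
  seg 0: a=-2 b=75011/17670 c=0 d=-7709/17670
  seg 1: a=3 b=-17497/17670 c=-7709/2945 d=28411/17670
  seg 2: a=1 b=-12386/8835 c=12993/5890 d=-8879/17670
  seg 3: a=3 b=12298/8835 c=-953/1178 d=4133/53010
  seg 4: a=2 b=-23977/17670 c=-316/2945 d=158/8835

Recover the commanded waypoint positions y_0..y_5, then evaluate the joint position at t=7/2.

y_0 = S_0(0) = a_0 = -2
y_1 = S_1(0) = a_1 = 3
y_2 = S_2(0) = a_2 = 1
y_3 = S_3(0) = a_3 = 3
y_4 = S_4(0) = a_4 = 2
y_5 = S_4(2) = -1
t_q=7/2 is in segment 2 (τ=1/2); S_2(τ)=37117/47120

y_0=-2 y_1=3 y_2=1 y_3=3 y_4=2 y_5=-1
S(7/2) = 37117/47120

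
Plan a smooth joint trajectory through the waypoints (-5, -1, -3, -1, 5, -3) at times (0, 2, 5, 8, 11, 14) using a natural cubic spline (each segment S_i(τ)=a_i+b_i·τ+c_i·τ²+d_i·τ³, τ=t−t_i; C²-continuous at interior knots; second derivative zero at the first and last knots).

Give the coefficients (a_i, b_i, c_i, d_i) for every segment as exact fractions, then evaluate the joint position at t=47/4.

  seg 0: a=-5 b=4046/1545 c=0 d=-239/1545
  seg 1: a=-1 b=1178/1545 c=-478/515 d=698/4635
  seg 2: a=-3 b=-1144/1545 c=44/103 d=194/13905
  seg 3: a=-1 b=3398/1545 c=854/1545 d=-574/2781
  seg 4: a=5 b=-88/1545 c=-672/515 d=224/1545
S(47/4) = 4413/1030

Δ: Δ0=2, Δ1=-2/3, Δ2=2/3, Δ3=2, Δ4=-8/3
row 1: diag=10, rhs=-16; c'=3/10, d'=-8/5
row 2: denom=12−3·3/10=111/10; d'=(8−3·-8/5)/(111/10)=128/111
row 3: denom=12−3·10/37=414/37; d'=(8−3·128/111)/(414/37)=28/69
row 4: denom=12−3·37/138=515/46; d'=(-28−3·28/69)/(515/46)=-1344/515
back: M4=-1344/515
back: M3=28/69−37/138·-1344/515=1708/1545
back: M2=128/111−10/37·1708/1545=88/103
back: M1=-8/5−3/10·88/103=-956/515
M: M0=0, M1=-956/515, M2=88/103, M3=1708/1545, M4=-1344/515, M5=0
seg 0: a=-5, c=M0/2=0, d=(M1−M0)/(6·2)=-239/1545, b=Δ0−h0·(2M0+M1)/6=4046/1545
seg 1: a=-1, c=M1/2=-478/515, d=(M2−M1)/(6·3)=698/4635, b=Δ1−h1·(2M1+M2)/6=1178/1545
seg 2: a=-3, c=M2/2=44/103, d=(M3−M2)/(6·3)=194/13905, b=Δ2−h2·(2M2+M3)/6=-1144/1545
seg 3: a=-1, c=M3/2=854/1545, d=(M4−M3)/(6·3)=-574/2781, b=Δ3−h3·(2M3+M4)/6=3398/1545
seg 4: a=5, c=M4/2=-672/515, d=(M5−M4)/(6·3)=224/1545, b=Δ4−h4·(2M4+M5)/6=-88/1545
t_q=47/4 → seg 4, τ=3/4; S=5+-88/1545·τ+-672/515·τ²+224/1545·τ³=4413/1030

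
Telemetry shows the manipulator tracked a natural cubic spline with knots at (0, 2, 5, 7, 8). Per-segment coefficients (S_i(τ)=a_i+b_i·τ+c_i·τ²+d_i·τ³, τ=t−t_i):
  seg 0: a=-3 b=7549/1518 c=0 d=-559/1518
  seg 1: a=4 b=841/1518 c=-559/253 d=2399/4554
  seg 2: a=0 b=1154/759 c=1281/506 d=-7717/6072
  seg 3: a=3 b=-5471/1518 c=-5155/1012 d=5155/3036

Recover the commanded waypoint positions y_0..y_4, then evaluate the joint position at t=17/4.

y_0 = S_0(0) = a_0 = -3
y_1 = S_1(0) = a_1 = 4
y_2 = S_2(0) = a_2 = 0
y_3 = S_3(0) = a_3 = 3
y_4 = S_3(1) = -4
t_q=17/4 is in segment 1 (τ=9/4); S_1(τ)=181/2944

y_0=-3 y_1=4 y_2=0 y_3=3 y_4=-4
S(17/4) = 181/2944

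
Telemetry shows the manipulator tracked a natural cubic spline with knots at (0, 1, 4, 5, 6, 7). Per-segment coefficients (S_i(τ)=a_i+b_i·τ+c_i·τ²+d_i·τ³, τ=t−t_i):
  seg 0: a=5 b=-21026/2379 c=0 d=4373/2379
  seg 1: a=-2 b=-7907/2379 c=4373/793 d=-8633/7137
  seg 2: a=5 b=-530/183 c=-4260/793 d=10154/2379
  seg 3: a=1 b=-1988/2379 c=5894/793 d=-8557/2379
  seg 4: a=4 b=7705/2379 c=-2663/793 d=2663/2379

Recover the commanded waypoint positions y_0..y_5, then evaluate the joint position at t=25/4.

y_0 = S_0(0) = a_0 = 5
y_1 = S_1(0) = a_1 = -2
y_2 = S_2(0) = a_2 = 5
y_3 = S_3(0) = a_3 = 1
y_4 = S_4(0) = a_4 = 4
y_5 = S_4(1) = 5
t_q=25/4 is in segment 4 (τ=1/4); S_4(τ)=234337/50752

y_0=5 y_1=-2 y_2=5 y_3=1 y_4=4 y_5=5
S(25/4) = 234337/50752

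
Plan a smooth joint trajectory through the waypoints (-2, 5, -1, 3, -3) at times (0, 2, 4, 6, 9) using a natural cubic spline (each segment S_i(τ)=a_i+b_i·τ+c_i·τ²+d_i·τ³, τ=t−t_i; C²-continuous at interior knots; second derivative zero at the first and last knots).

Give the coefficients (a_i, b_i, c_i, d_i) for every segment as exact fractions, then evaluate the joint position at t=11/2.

Δ: Δ0=7/2, Δ1=-3, Δ2=2, Δ3=-2
row 1: diag=8, rhs=-39; c'=1/4, d'=-39/8
row 2: denom=8−2·1/4=15/2; d'=(30−2·-39/8)/(15/2)=53/10
row 3: denom=10−2·4/15=142/15; d'=(-24−2·53/10)/(142/15)=-519/142
back: M3=-519/142
back: M2=53/10−4/15·-519/142=891/142
back: M1=-39/8−1/4·891/142=-915/142
M: M0=0, M1=-915/142, M2=891/142, M3=-519/142, M4=0
seg 0: a=-2, c=M0/2=0, d=(M1−M0)/(6·2)=-305/568, b=Δ0−h0·(2M0+M1)/6=401/71
seg 1: a=5, c=M1/2=-915/284, d=(M2−M1)/(6·2)=301/284, b=Δ1−h1·(2M1+M2)/6=-113/142
seg 2: a=-1, c=M2/2=891/284, d=(M3−M2)/(6·2)=-235/284, b=Δ2−h2·(2M2+M3)/6=-137/142
seg 3: a=3, c=M3/2=-519/284, d=(M4−M3)/(6·3)=173/852, b=Δ3−h3·(2M3+M4)/6=235/142
t_q=11/2 → seg 2, τ=3/2; S=-1+-137/142·τ+891/284·τ²+-235/284·τ³=4133/2272

  seg 0: a=-2 b=401/71 c=0 d=-305/568
  seg 1: a=5 b=-113/142 c=-915/284 d=301/284
  seg 2: a=-1 b=-137/142 c=891/284 d=-235/284
  seg 3: a=3 b=235/142 c=-519/284 d=173/852
S(11/2) = 4133/2272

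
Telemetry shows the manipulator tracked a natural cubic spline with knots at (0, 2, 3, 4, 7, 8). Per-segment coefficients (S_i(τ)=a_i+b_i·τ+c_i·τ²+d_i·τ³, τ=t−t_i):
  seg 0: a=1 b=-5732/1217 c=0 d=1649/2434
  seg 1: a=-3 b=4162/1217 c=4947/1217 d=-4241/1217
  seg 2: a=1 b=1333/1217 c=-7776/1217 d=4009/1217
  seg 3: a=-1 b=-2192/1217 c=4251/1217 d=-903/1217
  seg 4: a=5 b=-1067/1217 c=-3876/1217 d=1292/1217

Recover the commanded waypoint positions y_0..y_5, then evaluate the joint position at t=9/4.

y_0 = S_0(0) = a_0 = 1
y_1 = S_1(0) = a_1 = -3
y_2 = S_2(0) = a_2 = 1
y_3 = S_3(0) = a_3 = -1
y_4 = S_4(0) = a_4 = 5
y_5 = S_4(1) = 2
t_q=9/4 is in segment 1 (τ=1/4); S_1(τ)=-151525/77888

y_0=1 y_1=-3 y_2=1 y_3=-1 y_4=5 y_5=2
S(9/4) = -151525/77888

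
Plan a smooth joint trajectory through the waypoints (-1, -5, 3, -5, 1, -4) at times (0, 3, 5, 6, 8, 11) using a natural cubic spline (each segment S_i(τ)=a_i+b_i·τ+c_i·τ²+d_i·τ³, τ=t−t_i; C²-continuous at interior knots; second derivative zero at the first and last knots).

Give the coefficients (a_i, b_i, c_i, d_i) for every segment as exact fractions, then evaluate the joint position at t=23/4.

Δ: Δ0=-4/3, Δ1=4, Δ2=-8, Δ3=3, Δ4=-5/3
row 1: diag=10, rhs=32; c'=1/5, d'=16/5
row 2: denom=6−2·1/5=28/5; d'=(-72−2·16/5)/(28/5)=-14
row 3: denom=6−1·5/28=163/28; d'=(66−1·-14)/(163/28)=2240/163
row 4: denom=10−2·56/163=1518/163; d'=(-28−2·2240/163)/(1518/163)=-4522/759
back: M4=-4522/759
back: M3=2240/163−56/163·-4522/759=11984/759
back: M2=-14−5/28·11984/759=-12766/759
back: M1=16/5−1/5·-12766/759=4982/759
M: M0=0, M1=4982/759, M2=-12766/759, M3=11984/759, M4=-4522/759, M5=0
seg 0: a=-1, c=M0/2=0, d=(M1−M0)/(6·3)=2491/6831, b=Δ0−h0·(2M0+M1)/6=-3503/759
seg 1: a=-5, c=M1/2=2491/759, d=(M2−M1)/(6·2)=-493/253, b=Δ1−h1·(2M1+M2)/6=3970/759
seg 2: a=3, c=M2/2=-6383/759, d=(M3−M2)/(6·1)=125/23, b=Δ2−h2·(2M2+M3)/6=-3814/759
seg 3: a=-5, c=M3/2=5992/759, d=(M4−M3)/(6·2)=-917/506, b=Δ3−h3·(2M3+M4)/6=-4205/759
seg 4: a=1, c=M4/2=-2261/759, d=(M5−M4)/(6·3)=2261/6831, b=Δ4−h4·(2M4+M5)/6=3257/759
t_q=23/4 → seg 2, τ=3/4; S=3+-3814/759·τ+-6383/759·τ²+125/23·τ³=-51919/16192

  seg 0: a=-1 b=-3503/759 c=0 d=2491/6831
  seg 1: a=-5 b=3970/759 c=2491/759 d=-493/253
  seg 2: a=3 b=-3814/759 c=-6383/759 d=125/23
  seg 3: a=-5 b=-4205/759 c=5992/759 d=-917/506
  seg 4: a=1 b=3257/759 c=-2261/759 d=2261/6831
S(23/4) = -51919/16192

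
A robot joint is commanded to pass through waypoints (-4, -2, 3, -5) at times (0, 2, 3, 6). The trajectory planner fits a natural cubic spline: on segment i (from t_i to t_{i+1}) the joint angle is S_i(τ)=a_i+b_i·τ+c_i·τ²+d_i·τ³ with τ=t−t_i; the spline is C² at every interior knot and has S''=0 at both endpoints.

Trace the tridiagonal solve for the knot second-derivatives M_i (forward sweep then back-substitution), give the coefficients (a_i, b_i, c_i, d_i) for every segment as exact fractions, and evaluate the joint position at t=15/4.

Δ: Δ0=1, Δ1=5, Δ2=-8/3
row 1: diag=6, rhs=24; c'=1/6, d'=4
row 2: denom=8−1·1/6=47/6; d'=(-46−1·4)/(47/6)=-300/47
back: M2=-300/47
back: M1=4−1/6·-300/47=238/47
M: M0=0, M1=238/47, M2=-300/47, M3=0
seg 0: a=-4, c=M0/2=0, d=(M1−M0)/(6·2)=119/282, b=Δ0−h0·(2M0+M1)/6=-97/141
seg 1: a=-2, c=M1/2=119/47, d=(M2−M1)/(6·1)=-269/141, b=Δ1−h1·(2M1+M2)/6=617/141
seg 2: a=3, c=M2/2=-150/47, d=(M3−M2)/(6·3)=50/141, b=Δ2−h2·(2M2+M3)/6=524/141
t_q=15/4 → seg 2, τ=3/4; S=3+524/141·τ+-150/47·τ²+50/141·τ³=6229/1504

  seg 0: a=-4 b=-97/141 c=0 d=119/282
  seg 1: a=-2 b=617/141 c=119/47 d=-269/141
  seg 2: a=3 b=524/141 c=-150/47 d=50/141
S(15/4) = 6229/1504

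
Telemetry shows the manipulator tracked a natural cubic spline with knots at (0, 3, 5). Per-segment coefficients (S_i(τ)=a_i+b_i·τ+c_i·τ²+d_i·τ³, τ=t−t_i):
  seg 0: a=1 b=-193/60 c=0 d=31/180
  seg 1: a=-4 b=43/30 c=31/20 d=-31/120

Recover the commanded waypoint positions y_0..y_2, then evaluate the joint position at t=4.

y_0 = S_0(0) = a_0 = 1
y_1 = S_1(0) = a_1 = -4
y_2 = S_1(2) = 3
t_q=4 is in segment 1 (τ=1); S_1(τ)=-51/40

y_0=1 y_1=-4 y_2=3
S(4) = -51/40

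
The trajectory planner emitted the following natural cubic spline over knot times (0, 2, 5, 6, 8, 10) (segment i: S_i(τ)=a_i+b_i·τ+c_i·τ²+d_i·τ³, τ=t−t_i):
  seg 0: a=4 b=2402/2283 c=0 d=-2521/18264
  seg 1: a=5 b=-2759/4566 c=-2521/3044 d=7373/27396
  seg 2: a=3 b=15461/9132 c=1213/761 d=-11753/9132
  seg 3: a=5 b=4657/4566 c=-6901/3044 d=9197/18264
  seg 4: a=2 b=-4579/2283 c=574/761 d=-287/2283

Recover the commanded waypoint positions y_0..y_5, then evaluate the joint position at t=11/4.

y_0=4 y_1=5 y_2=3 y_3=5 y_4=2 y_5=0
S(11/4) = 817155/194816

y_0 = S_0(0) = a_0 = 4
y_1 = S_1(0) = a_1 = 5
y_2 = S_2(0) = a_2 = 3
y_3 = S_3(0) = a_3 = 5
y_4 = S_4(0) = a_4 = 2
y_5 = S_4(2) = 0
t_q=11/4 is in segment 1 (τ=3/4); S_1(τ)=817155/194816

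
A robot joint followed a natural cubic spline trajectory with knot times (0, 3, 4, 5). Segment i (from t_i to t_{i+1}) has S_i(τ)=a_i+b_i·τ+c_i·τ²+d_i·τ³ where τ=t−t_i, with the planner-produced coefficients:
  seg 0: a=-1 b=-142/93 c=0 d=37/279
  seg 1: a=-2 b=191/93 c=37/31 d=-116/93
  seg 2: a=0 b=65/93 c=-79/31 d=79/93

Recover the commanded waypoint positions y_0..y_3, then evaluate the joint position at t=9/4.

y_0=-1 y_1=-2 y_2=0 y_3=-1
S(9/4) = -5803/1984

y_0 = S_0(0) = a_0 = -1
y_1 = S_1(0) = a_1 = -2
y_2 = S_2(0) = a_2 = 0
y_3 = S_2(1) = -1
t_q=9/4 is in segment 0 (τ=9/4); S_0(τ)=-5803/1984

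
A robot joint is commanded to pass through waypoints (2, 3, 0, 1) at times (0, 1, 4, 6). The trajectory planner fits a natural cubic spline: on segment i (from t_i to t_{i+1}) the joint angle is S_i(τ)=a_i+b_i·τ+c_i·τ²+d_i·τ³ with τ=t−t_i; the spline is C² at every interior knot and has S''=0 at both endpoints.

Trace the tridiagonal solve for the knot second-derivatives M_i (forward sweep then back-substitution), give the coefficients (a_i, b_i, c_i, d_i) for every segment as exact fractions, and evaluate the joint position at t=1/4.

  seg 0: a=2 b=191/142 c=0 d=-49/142
  seg 1: a=3 b=22/71 c=-147/142 d=85/426
  seg 2: a=0 b=-73/142 c=54/71 d=-9/71
S(1/4) = 21183/9088

Δ: Δ0=1, Δ1=-1, Δ2=1/2
row 1: diag=8, rhs=-12; c'=3/8, d'=-3/2
row 2: denom=10−3·3/8=71/8; d'=(9−3·-3/2)/(71/8)=108/71
back: M2=108/71
back: M1=-3/2−3/8·108/71=-147/71
M: M0=0, M1=-147/71, M2=108/71, M3=0
seg 0: a=2, c=M0/2=0, d=(M1−M0)/(6·1)=-49/142, b=Δ0−h0·(2M0+M1)/6=191/142
seg 1: a=3, c=M1/2=-147/142, d=(M2−M1)/(6·3)=85/426, b=Δ1−h1·(2M1+M2)/6=22/71
seg 2: a=0, c=M2/2=54/71, d=(M3−M2)/(6·2)=-9/71, b=Δ2−h2·(2M2+M3)/6=-73/142
t_q=1/4 → seg 0, τ=1/4; S=2+191/142·τ+0·τ²+-49/142·τ³=21183/9088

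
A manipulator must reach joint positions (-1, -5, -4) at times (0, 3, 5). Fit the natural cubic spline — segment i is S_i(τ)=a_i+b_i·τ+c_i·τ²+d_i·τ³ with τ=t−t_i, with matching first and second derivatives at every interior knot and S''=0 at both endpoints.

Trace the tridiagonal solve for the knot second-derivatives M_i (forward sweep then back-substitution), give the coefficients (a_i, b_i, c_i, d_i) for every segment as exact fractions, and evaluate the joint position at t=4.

  seg 0: a=-1 b=-113/60 c=0 d=11/180
  seg 1: a=-5 b=-7/30 c=11/20 d=-11/120
S(4) = -191/40

Δ: Δ0=-4/3, Δ1=1/2
row 1: diag=10, rhs=11; c'=1/5, d'=11/10
back: M1=11/10
M: M0=0, M1=11/10, M2=0
seg 0: a=-1, c=M0/2=0, d=(M1−M0)/(6·3)=11/180, b=Δ0−h0·(2M0+M1)/6=-113/60
seg 1: a=-5, c=M1/2=11/20, d=(M2−M1)/(6·2)=-11/120, b=Δ1−h1·(2M1+M2)/6=-7/30
t_q=4 → seg 1, τ=1; S=-5+-7/30·τ+11/20·τ²+-11/120·τ³=-191/40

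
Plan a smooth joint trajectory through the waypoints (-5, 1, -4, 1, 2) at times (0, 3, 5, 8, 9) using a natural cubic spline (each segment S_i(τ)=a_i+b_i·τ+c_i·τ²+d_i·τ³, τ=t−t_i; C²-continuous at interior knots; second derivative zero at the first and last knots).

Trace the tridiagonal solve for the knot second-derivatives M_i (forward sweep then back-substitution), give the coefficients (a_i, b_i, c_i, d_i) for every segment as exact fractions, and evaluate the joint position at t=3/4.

  seg 0: a=-5 b=5053/1356 c=0 d=-2341/12204
  seg 1: a=1 b=-985/678 c=-2341/1356 d=1631/2712
  seg 2: a=-4 b=-129/113 c=638/339 d=-962/3051
  seg 3: a=1 b=185/113 c=-108/113 d=36/113
S(3/4) = -66133/28928

Δ: Δ0=2, Δ1=-5/2, Δ2=5/3, Δ3=1
row 1: diag=10, rhs=-27; c'=1/5, d'=-27/10
row 2: denom=10−2·1/5=48/5; d'=(25−2·-27/10)/(48/5)=19/6
row 3: denom=8−3·5/16=113/16; d'=(-4−3·19/6)/(113/16)=-216/113
back: M3=-216/113
back: M2=19/6−5/16·-216/113=1276/339
back: M1=-27/10−1/5·1276/339=-2341/678
M: M0=0, M1=-2341/678, M2=1276/339, M3=-216/113, M4=0
seg 0: a=-5, c=M0/2=0, d=(M1−M0)/(6·3)=-2341/12204, b=Δ0−h0·(2M0+M1)/6=5053/1356
seg 1: a=1, c=M1/2=-2341/1356, d=(M2−M1)/(6·2)=1631/2712, b=Δ1−h1·(2M1+M2)/6=-985/678
seg 2: a=-4, c=M2/2=638/339, d=(M3−M2)/(6·3)=-962/3051, b=Δ2−h2·(2M2+M3)/6=-129/113
seg 3: a=1, c=M3/2=-108/113, d=(M4−M3)/(6·1)=36/113, b=Δ3−h3·(2M3+M4)/6=185/113
t_q=3/4 → seg 0, τ=3/4; S=-5+5053/1356·τ+0·τ²+-2341/12204·τ³=-66133/28928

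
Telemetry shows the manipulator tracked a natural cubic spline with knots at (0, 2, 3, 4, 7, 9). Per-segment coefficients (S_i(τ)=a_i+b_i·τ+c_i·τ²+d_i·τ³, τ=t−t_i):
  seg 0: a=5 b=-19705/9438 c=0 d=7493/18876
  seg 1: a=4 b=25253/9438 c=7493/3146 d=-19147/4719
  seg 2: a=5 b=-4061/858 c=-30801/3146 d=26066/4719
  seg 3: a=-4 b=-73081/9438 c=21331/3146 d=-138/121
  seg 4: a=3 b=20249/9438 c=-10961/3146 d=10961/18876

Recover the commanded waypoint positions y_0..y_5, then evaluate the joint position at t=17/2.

y_0 = S_0(0) = a_0 = 5
y_1 = S_1(0) = a_1 = 4
y_2 = S_2(0) = a_2 = 5
y_3 = S_3(0) = a_3 = -4
y_4 = S_4(0) = a_4 = 3
y_5 = S_4(2) = -2
t_q=17/2 is in segment 4 (τ=3/2); S_4(τ)=17053/50336

y_0=5 y_1=4 y_2=5 y_3=-4 y_4=3 y_5=-2
S(17/2) = 17053/50336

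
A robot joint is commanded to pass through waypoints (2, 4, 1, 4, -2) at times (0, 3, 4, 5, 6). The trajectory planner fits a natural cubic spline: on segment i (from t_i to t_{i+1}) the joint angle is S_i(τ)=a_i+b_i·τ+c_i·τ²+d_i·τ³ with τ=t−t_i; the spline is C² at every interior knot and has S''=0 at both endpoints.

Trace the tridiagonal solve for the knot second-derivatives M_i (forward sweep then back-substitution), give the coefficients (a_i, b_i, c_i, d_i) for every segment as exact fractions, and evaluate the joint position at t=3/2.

Δ: Δ0=2/3, Δ1=-3, Δ2=3, Δ3=-6
row 1: diag=8, rhs=-22; c'=1/8, d'=-11/4
row 2: denom=4−1·1/8=31/8; d'=(36−1·-11/4)/(31/8)=10
row 3: denom=4−1·8/31=116/31; d'=(-54−1·10)/(116/31)=-496/29
back: M3=-496/29
back: M2=10−8/31·-496/29=418/29
back: M1=-11/4−1/8·418/29=-132/29
M: M0=0, M1=-132/29, M2=418/29, M3=-496/29, M4=0
seg 0: a=2, c=M0/2=0, d=(M1−M0)/(6·3)=-22/87, b=Δ0−h0·(2M0+M1)/6=256/87
seg 1: a=4, c=M1/2=-66/29, d=(M2−M1)/(6·1)=275/87, b=Δ1−h1·(2M1+M2)/6=-338/87
seg 2: a=1, c=M2/2=209/29, d=(M3−M2)/(6·1)=-457/87, b=Δ2−h2·(2M2+M3)/6=91/87
seg 3: a=4, c=M3/2=-248/29, d=(M4−M3)/(6·1)=248/87, b=Δ3−h3·(2M3+M4)/6=-26/87
t_q=3/2 → seg 0, τ=3/2; S=2+256/87·τ+0·τ²+-22/87·τ³=645/116

  seg 0: a=2 b=256/87 c=0 d=-22/87
  seg 1: a=4 b=-338/87 c=-66/29 d=275/87
  seg 2: a=1 b=91/87 c=209/29 d=-457/87
  seg 3: a=4 b=-26/87 c=-248/29 d=248/87
S(3/2) = 645/116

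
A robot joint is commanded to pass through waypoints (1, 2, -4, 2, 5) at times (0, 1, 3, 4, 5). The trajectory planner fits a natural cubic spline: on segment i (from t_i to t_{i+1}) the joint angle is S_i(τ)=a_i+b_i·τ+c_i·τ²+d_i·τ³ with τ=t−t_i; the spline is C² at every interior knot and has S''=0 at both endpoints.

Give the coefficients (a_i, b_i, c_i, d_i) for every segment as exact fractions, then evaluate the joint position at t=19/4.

Δ: Δ0=1, Δ1=-3, Δ2=6, Δ3=3
row 1: diag=6, rhs=-24; c'=1/3, d'=-4
row 2: denom=6−2·1/3=16/3; d'=(54−2·-4)/(16/3)=93/8
row 3: denom=4−1·3/16=61/16; d'=(-18−1·93/8)/(61/16)=-474/61
back: M3=-474/61
back: M2=93/8−3/16·-474/61=798/61
back: M1=-4−1/3·798/61=-510/61
M: M0=0, M1=-510/61, M2=798/61, M3=-474/61, M4=0
seg 0: a=1, c=M0/2=0, d=(M1−M0)/(6·1)=-85/61, b=Δ0−h0·(2M0+M1)/6=146/61
seg 1: a=2, c=M1/2=-255/61, d=(M2−M1)/(6·2)=109/61, b=Δ1−h1·(2M1+M2)/6=-109/61
seg 2: a=-4, c=M2/2=399/61, d=(M3−M2)/(6·1)=-212/61, b=Δ2−h2·(2M2+M3)/6=179/61
seg 3: a=2, c=M3/2=-237/61, d=(M4−M3)/(6·1)=79/61, b=Δ3−h3·(2M3+M4)/6=341/61
t_q=19/4 → seg 3, τ=3/4; S=2+341/61·τ+-237/61·τ²+79/61·τ³=17777/3904

  seg 0: a=1 b=146/61 c=0 d=-85/61
  seg 1: a=2 b=-109/61 c=-255/61 d=109/61
  seg 2: a=-4 b=179/61 c=399/61 d=-212/61
  seg 3: a=2 b=341/61 c=-237/61 d=79/61
S(19/4) = 17777/3904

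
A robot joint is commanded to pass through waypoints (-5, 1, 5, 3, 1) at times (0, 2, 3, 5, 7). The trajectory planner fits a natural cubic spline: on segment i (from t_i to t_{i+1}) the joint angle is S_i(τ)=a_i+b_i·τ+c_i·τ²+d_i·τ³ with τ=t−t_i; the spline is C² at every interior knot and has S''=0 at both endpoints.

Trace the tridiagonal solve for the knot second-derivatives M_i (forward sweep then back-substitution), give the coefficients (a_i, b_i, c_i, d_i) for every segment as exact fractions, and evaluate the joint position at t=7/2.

Δ: Δ0=3, Δ1=4, Δ2=-1, Δ3=-1
row 1: diag=6, rhs=6; c'=1/6, d'=1
row 2: denom=6−1·1/6=35/6; d'=(-30−1·1)/(35/6)=-186/35
row 3: denom=8−2·12/35=256/35; d'=(0−2·-186/35)/(256/35)=93/64
back: M3=93/64
back: M2=-186/35−12/35·93/64=-93/16
back: M1=1−1/6·-93/16=63/32
M: M0=0, M1=63/32, M2=-93/16, M3=93/64, M4=0
seg 0: a=-5, c=M0/2=0, d=(M1−M0)/(6·2)=21/128, b=Δ0−h0·(2M0+M1)/6=75/32
seg 1: a=1, c=M1/2=63/64, d=(M2−M1)/(6·1)=-83/64, b=Δ1−h1·(2M1+M2)/6=69/16
seg 2: a=5, c=M2/2=-93/32, d=(M3−M2)/(6·2)=155/256, b=Δ2−h2·(2M2+M3)/6=153/64
seg 3: a=3, c=M3/2=93/128, d=(M4−M3)/(6·2)=-31/256, b=Δ3−h3·(2M3+M4)/6=-63/32
t_q=7/2 → seg 2, τ=1/2; S=5+153/64·τ+-93/32·τ²+155/256·τ³=11355/2048

  seg 0: a=-5 b=75/32 c=0 d=21/128
  seg 1: a=1 b=69/16 c=63/64 d=-83/64
  seg 2: a=5 b=153/64 c=-93/32 d=155/256
  seg 3: a=3 b=-63/32 c=93/128 d=-31/256
S(7/2) = 11355/2048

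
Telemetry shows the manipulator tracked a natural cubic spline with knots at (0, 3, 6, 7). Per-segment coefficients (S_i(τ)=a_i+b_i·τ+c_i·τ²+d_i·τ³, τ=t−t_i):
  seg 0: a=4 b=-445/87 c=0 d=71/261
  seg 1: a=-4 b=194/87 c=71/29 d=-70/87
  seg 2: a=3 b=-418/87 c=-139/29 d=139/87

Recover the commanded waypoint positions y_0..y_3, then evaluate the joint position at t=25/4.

y_0=4 y_1=-4 y_2=3 y_3=-5
S(25/4) = 2829/1856

y_0 = S_0(0) = a_0 = 4
y_1 = S_1(0) = a_1 = -4
y_2 = S_2(0) = a_2 = 3
y_3 = S_2(1) = -5
t_q=25/4 is in segment 2 (τ=1/4); S_2(τ)=2829/1856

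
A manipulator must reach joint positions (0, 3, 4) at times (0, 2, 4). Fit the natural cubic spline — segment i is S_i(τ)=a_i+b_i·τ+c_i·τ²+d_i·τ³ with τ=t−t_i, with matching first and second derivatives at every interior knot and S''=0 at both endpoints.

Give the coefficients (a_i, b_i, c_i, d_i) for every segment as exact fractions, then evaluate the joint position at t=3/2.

  seg 0: a=0 b=7/4 c=0 d=-1/16
  seg 1: a=3 b=1 c=-3/8 d=1/16
S(3/2) = 309/128

Δ: Δ0=3/2, Δ1=1/2
row 1: diag=8, rhs=-6; c'=1/4, d'=-3/4
back: M1=-3/4
M: M0=0, M1=-3/4, M2=0
seg 0: a=0, c=M0/2=0, d=(M1−M0)/(6·2)=-1/16, b=Δ0−h0·(2M0+M1)/6=7/4
seg 1: a=3, c=M1/2=-3/8, d=(M2−M1)/(6·2)=1/16, b=Δ1−h1·(2M1+M2)/6=1
t_q=3/2 → seg 0, τ=3/2; S=0+7/4·τ+0·τ²+-1/16·τ³=309/128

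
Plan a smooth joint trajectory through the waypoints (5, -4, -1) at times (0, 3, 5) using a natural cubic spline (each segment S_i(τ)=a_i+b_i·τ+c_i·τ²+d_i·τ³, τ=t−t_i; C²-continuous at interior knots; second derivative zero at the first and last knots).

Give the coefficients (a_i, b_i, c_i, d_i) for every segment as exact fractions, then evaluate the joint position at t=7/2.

Δ: Δ0=-3, Δ1=3/2
row 1: diag=10, rhs=27; c'=1/5, d'=27/10
back: M1=27/10
M: M0=0, M1=27/10, M2=0
seg 0: a=5, c=M0/2=0, d=(M1−M0)/(6·3)=3/20, b=Δ0−h0·(2M0+M1)/6=-87/20
seg 1: a=-4, c=M1/2=27/20, d=(M2−M1)/(6·2)=-9/40, b=Δ1−h1·(2M1+M2)/6=-3/10
t_q=7/2 → seg 1, τ=1/2; S=-4+-3/10·τ+27/20·τ²+-9/40·τ³=-1229/320

  seg 0: a=5 b=-87/20 c=0 d=3/20
  seg 1: a=-4 b=-3/10 c=27/20 d=-9/40
S(7/2) = -1229/320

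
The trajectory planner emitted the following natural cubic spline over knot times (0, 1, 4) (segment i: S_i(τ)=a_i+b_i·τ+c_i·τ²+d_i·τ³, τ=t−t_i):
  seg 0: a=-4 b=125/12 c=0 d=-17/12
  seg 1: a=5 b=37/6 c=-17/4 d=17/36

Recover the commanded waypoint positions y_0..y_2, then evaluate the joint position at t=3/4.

y_0=-4 y_1=5 y_2=-2
S(3/4) = 823/256

y_0 = S_0(0) = a_0 = -4
y_1 = S_1(0) = a_1 = 5
y_2 = S_1(3) = -2
t_q=3/4 is in segment 0 (τ=3/4); S_0(τ)=823/256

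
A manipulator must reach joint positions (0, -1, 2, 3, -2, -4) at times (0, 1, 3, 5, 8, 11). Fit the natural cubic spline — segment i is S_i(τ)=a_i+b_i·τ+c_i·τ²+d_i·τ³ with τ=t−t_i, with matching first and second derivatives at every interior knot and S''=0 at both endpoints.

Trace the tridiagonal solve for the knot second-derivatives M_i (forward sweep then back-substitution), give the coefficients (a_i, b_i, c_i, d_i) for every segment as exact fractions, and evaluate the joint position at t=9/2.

Δ: Δ0=-1, Δ1=3/2, Δ2=1/2, Δ3=-5/3, Δ4=-2/3
row 1: diag=6, rhs=15; c'=1/3, d'=5/2
row 2: denom=8−2·1/3=22/3; d'=(-6−2·5/2)/(22/3)=-3/2
row 3: denom=10−2·3/11=104/11; d'=(-13−2·-3/2)/(104/11)=-55/52
row 4: denom=12−3·33/104=1149/104; d'=(6−3·-55/52)/(1149/104)=318/383
back: M4=318/383
back: M3=-55/52−33/104·318/383=-506/383
back: M2=-3/2−3/11·-506/383=-873/766
back: M1=5/2−1/3·-873/766=1103/383
M: M0=0, M1=1103/383, M2=-873/766, M3=-506/383, M4=318/383, M5=0
seg 0: a=0, c=M0/2=0, d=(M1−M0)/(6·1)=1103/2298, b=Δ0−h0·(2M0+M1)/6=-3401/2298
seg 1: a=-1, c=M1/2=1103/766, d=(M2−M1)/(6·2)=-3079/9192, b=Δ1−h1·(2M1+M2)/6=-46/1149
seg 2: a=2, c=M2/2=-873/1532, d=(M3−M2)/(6·2)=-139/9192, b=Δ2−h2·(2M2+M3)/6=3907/2298
seg 3: a=3, c=M3/2=-253/383, d=(M4−M3)/(6·3)=412/3447, b=Δ3−h3·(2M3+M4)/6=-874/1149
seg 4: a=-2, c=M4/2=159/383, d=(M5−M4)/(6·3)=-53/1149, b=Δ4−h4·(2M4+M5)/6=-1720/1149
t_q=9/2 → seg 2, τ=3/2; S=2+3907/2298·τ+-873/1532·τ²+-139/9192·τ³=78857/24512

  seg 0: a=0 b=-3401/2298 c=0 d=1103/2298
  seg 1: a=-1 b=-46/1149 c=1103/766 d=-3079/9192
  seg 2: a=2 b=3907/2298 c=-873/1532 d=-139/9192
  seg 3: a=3 b=-874/1149 c=-253/383 d=412/3447
  seg 4: a=-2 b=-1720/1149 c=159/383 d=-53/1149
S(9/2) = 78857/24512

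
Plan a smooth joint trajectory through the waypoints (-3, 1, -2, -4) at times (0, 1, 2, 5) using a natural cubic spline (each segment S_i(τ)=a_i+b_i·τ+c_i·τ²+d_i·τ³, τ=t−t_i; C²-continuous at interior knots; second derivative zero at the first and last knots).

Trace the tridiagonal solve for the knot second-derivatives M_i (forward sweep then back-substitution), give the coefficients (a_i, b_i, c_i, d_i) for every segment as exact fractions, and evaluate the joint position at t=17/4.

  seg 0: a=-3 b=547/93 c=0 d=-175/93
  seg 1: a=1 b=22/93 c=-175/31 d=224/93
  seg 2: a=-2 b=-356/93 c=49/31 d=-49/279
S(17/4) = -9149/1984

Δ: Δ0=4, Δ1=-3, Δ2=-2/3
row 1: diag=4, rhs=-42; c'=1/4, d'=-21/2
row 2: denom=8−1·1/4=31/4; d'=(14−1·-21/2)/(31/4)=98/31
back: M2=98/31
back: M1=-21/2−1/4·98/31=-350/31
M: M0=0, M1=-350/31, M2=98/31, M3=0
seg 0: a=-3, c=M0/2=0, d=(M1−M0)/(6·1)=-175/93, b=Δ0−h0·(2M0+M1)/6=547/93
seg 1: a=1, c=M1/2=-175/31, d=(M2−M1)/(6·1)=224/93, b=Δ1−h1·(2M1+M2)/6=22/93
seg 2: a=-2, c=M2/2=49/31, d=(M3−M2)/(6·3)=-49/279, b=Δ2−h2·(2M2+M3)/6=-356/93
t_q=17/4 → seg 2, τ=9/4; S=-2+-356/93·τ+49/31·τ²+-49/279·τ³=-9149/1984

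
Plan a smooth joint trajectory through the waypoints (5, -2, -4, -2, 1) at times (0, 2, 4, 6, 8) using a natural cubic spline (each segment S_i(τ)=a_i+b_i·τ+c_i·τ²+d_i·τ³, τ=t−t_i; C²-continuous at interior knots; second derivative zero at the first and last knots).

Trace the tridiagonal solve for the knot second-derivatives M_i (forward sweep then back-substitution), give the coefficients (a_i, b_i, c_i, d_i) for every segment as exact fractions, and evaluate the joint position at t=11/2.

  seg 0: a=5 b=-113/28 c=0 d=15/112
  seg 1: a=-2 b=-17/7 c=45/56 d=-5/112
  seg 2: a=-4 b=1/4 c=15/28 d=-9/112
  seg 3: a=-2 b=10/7 c=3/56 d=-1/112
S(11/2) = -2411/896

Δ: Δ0=-7/2, Δ1=-1, Δ2=1, Δ3=3/2
row 1: diag=8, rhs=15; c'=1/4, d'=15/8
row 2: denom=8−2·1/4=15/2; d'=(12−2·15/8)/(15/2)=11/10
row 3: denom=8−2·4/15=112/15; d'=(3−2·11/10)/(112/15)=3/28
back: M3=3/28
back: M2=11/10−4/15·3/28=15/14
back: M1=15/8−1/4·15/14=45/28
M: M0=0, M1=45/28, M2=15/14, M3=3/28, M4=0
seg 0: a=5, c=M0/2=0, d=(M1−M0)/(6·2)=15/112, b=Δ0−h0·(2M0+M1)/6=-113/28
seg 1: a=-2, c=M1/2=45/56, d=(M2−M1)/(6·2)=-5/112, b=Δ1−h1·(2M1+M2)/6=-17/7
seg 2: a=-4, c=M2/2=15/28, d=(M3−M2)/(6·2)=-9/112, b=Δ2−h2·(2M2+M3)/6=1/4
seg 3: a=-2, c=M3/2=3/56, d=(M4−M3)/(6·2)=-1/112, b=Δ3−h3·(2M3+M4)/6=10/7
t_q=11/2 → seg 2, τ=3/2; S=-4+1/4·τ+15/28·τ²+-9/112·τ³=-2411/896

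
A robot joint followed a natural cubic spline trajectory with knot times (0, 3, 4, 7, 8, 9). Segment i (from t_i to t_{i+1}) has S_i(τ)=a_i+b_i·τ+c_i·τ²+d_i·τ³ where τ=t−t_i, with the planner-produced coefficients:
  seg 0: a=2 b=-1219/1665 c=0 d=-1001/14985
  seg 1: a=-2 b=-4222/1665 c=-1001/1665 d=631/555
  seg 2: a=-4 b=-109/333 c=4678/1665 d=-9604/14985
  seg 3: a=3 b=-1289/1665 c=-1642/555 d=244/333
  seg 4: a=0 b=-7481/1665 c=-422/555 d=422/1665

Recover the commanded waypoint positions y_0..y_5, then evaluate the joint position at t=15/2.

y_0=2 y_1=-2 y_2=-4 y_3=3 y_4=0 y_5=-5
S(15/2) = 727/370

y_0 = S_0(0) = a_0 = 2
y_1 = S_1(0) = a_1 = -2
y_2 = S_2(0) = a_2 = -4
y_3 = S_3(0) = a_3 = 3
y_4 = S_4(0) = a_4 = 0
y_5 = S_4(1) = -5
t_q=15/2 is in segment 3 (τ=1/2); S_3(τ)=727/370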